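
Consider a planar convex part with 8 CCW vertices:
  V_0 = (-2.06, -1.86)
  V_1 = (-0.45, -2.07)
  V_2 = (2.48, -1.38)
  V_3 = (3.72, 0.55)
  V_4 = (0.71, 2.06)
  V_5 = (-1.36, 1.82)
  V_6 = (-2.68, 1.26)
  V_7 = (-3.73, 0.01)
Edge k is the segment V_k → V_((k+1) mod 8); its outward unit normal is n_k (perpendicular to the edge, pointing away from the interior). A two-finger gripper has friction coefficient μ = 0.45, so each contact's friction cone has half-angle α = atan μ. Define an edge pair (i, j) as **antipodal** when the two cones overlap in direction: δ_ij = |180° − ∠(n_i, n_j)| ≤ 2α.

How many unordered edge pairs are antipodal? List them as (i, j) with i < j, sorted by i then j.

count = 10; pairs: (0,3), (0,4), (0,5), (1,3), (1,4), (1,5), (1,6), (2,5), (2,6), (3,7)

α = atan 0.45 = 24.23°;  2α = 48.46°
n_0 = (-0.1293, -0.9916)
n_1 = (+0.2292, -0.9734)
n_2 = (+0.8413, -0.5405)
n_3 = (+0.4484, +0.8938)
n_4 = (-0.1152, +0.9933)
n_5 = (-0.3905, +0.9206)
n_6 = (-0.7657, +0.6432)
n_7 = (-0.7459, -0.6661)
  (0,1): δ = 159.32°  ·
  (0,2): δ = 115.29°  ·
  (0,3): δ = 19.21°  ✓
  (0,4): δ = 14.04°  ✓
  (0,5): δ = 30.42°  ✓
  (0,6): δ = 57.40°  ·
  (0,7): δ = 139.20°  ·
  (1,2): δ = 135.97°  ·
  (1,3): δ = 39.89°  ✓
  (1,4): δ = 6.64°  ✓
  (1,5): δ = 9.74°  ✓
  (1,6): δ = 36.72°  ✓
  (1,7): δ = 118.51°  ·
  (2,3): δ = 83.92°  ·
  (2,4): δ = 50.67°  ·
  (2,5): δ = 34.29°  ✓
  (2,6): δ = 7.31°  ✓
  (2,7): δ = 74.49°  ·
  (3,4): δ = 146.75°  ·
  (3,5): δ = 130.37°  ·
  (3,6): δ = 103.39°  ·
  (3,7): δ = 21.59°  ✓
  (4,5): δ = 163.62°  ·
  (4,6): δ = 136.64°  ·
  (4,7): δ = 54.85°  ·
  (5,6): δ = 153.02°  ·
  (5,7): δ = 71.22°  ·
  (6,7): δ = 98.20°  ·
antipodal pairs: 10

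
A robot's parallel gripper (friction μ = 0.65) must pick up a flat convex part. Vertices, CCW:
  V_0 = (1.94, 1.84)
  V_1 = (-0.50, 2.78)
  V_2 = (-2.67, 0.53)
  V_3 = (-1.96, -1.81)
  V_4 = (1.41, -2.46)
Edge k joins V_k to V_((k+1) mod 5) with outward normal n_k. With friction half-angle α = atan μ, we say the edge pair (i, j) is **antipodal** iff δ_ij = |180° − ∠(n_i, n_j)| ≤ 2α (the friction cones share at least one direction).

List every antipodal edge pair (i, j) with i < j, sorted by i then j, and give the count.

count = 5; pairs: (0,2), (0,3), (1,3), (1,4), (2,4)

α = atan 0.65 = 33.02°;  2α = 66.05°
n_0 = (+0.3595, +0.9331)
n_1 = (-0.7198, +0.6942)
n_2 = (-0.9569, -0.2903)
n_3 = (-0.1894, -0.9819)
n_4 = (+0.9925, -0.1223)
  (0,1): δ = 112.89°  ·
  (0,2): δ = 52.05°  ✓
  (0,3): δ = 10.15°  ✓
  (0,4): δ = 104.04°  ·
  (1,2): δ = 119.16°  ·
  (1,3): δ = 56.95°  ✓
  (1,4): δ = 36.94°  ✓
  (2,3): δ = 117.80°  ·
  (2,4): δ = 23.91°  ✓
  (3,4): δ = 86.11°  ·
antipodal pairs: 5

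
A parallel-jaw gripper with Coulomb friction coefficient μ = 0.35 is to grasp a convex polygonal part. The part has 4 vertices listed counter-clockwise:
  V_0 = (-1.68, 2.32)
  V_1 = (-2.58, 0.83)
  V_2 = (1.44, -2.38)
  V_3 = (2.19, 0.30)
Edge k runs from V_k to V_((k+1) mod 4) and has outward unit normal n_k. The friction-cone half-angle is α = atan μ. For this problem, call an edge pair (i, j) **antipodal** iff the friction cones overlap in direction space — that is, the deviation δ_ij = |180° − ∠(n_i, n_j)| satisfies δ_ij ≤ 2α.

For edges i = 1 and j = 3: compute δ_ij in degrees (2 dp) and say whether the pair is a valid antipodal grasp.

δ = 11.04°, valid

α = atan 0.35 = 19.29°;  2α = 38.58°
edge 1: e_1 = (+4.02, -3.21);  n_1 = (-0.6240, -0.7814)
edge 3: e_3 = (-3.87, +2.02);  n_3 = (+0.4627, +0.8865)
∠(n_1, n_3) = 168.96°
δ = |180° − 168.96°| = 11.04°
11.04° ≤ 2α = 38.58°  →  valid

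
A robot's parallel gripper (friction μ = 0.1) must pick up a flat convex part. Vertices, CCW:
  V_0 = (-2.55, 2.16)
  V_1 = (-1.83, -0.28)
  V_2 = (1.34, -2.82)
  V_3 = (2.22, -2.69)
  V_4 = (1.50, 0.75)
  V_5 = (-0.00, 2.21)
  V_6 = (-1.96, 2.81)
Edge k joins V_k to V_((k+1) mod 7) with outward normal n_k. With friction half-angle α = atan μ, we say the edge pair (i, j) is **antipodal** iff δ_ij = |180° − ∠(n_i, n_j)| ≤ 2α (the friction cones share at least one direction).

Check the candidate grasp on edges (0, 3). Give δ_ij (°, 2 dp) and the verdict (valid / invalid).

α = atan 0.1 = 5.71°;  2α = 11.42°
edge 0: e_0 = (+0.72, -2.44);  n_0 = (-0.9591, -0.2830)
edge 3: e_3 = (-0.72, +3.44);  n_3 = (+0.9788, +0.2049)
∠(n_0, n_3) = 175.38°
δ = |180° − 175.38°| = 4.62°
4.62° ≤ 2α = 11.42°  →  valid

δ = 4.62°, valid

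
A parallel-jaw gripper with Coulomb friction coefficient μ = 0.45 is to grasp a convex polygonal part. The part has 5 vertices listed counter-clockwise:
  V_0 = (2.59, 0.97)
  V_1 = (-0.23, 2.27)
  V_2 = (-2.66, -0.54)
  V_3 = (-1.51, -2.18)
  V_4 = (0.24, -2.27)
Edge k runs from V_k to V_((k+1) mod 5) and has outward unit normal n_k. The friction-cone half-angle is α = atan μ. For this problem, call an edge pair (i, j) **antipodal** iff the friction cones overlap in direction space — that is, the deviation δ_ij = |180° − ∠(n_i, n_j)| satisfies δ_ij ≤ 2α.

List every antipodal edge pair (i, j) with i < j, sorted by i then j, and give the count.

count = 3; pairs: (0,2), (0,3), (1,4)

α = atan 0.45 = 24.23°;  2α = 48.46°
n_0 = (+0.4186, +0.9081)
n_1 = (-0.7564, +0.6541)
n_2 = (-0.8188, -0.5741)
n_3 = (-0.0514, -0.9987)
n_4 = (+0.8095, -0.5871)
  (0,1): δ = 106.10°  ·
  (0,2): δ = 30.21°  ✓
  (0,3): δ = 21.81°  ✓
  (0,4): δ = 78.80°  ·
  (1,2): δ = 104.11°  ·
  (1,3): δ = 52.09°  ·
  (1,4): δ = 4.90°  ✓
  (2,3): δ = 127.98°  ·
  (2,4): δ = 70.99°  ·
  (3,4): δ = 123.01°  ·
antipodal pairs: 3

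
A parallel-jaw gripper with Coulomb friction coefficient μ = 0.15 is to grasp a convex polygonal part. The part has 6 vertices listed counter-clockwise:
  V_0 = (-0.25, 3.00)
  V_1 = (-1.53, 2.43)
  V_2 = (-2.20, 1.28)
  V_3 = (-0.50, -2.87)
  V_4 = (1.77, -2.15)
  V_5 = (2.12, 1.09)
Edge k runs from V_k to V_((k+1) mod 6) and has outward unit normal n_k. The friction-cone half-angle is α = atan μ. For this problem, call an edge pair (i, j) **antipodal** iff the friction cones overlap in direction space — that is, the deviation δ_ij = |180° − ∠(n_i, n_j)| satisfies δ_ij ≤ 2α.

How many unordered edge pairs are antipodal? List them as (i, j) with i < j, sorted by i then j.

α = atan 0.15 = 8.53°;  2α = 17.06°
n_0 = (-0.4068, +0.9135)
n_1 = (-0.8641, +0.5034)
n_2 = (-0.9254, -0.3791)
n_3 = (+0.3023, -0.9532)
n_4 = (+0.9942, -0.1074)
n_5 = (+0.6275, +0.7786)
  (0,1): δ = 144.23°  ·
  (0,2): δ = 91.73°  ·
  (0,3): δ = 6.41°  ✓
  (0,4): δ = 59.83°  ·
  (0,5): δ = 117.13°  ·
  (1,2): δ = 127.50°  ·
  (1,3): δ = 42.18°  ·
  (1,4): δ = 24.06°  ·
  (1,5): δ = 81.36°  ·
  (2,3): δ = 94.68°  ·
  (2,4): δ = 28.44°  ·
  (2,5): δ = 28.86°  ·
  (3,4): δ = 113.76°  ·
  (3,5): δ = 56.46°  ·
  (4,5): δ = 122.70°  ·
antipodal pairs: 1

count = 1; pairs: (0,3)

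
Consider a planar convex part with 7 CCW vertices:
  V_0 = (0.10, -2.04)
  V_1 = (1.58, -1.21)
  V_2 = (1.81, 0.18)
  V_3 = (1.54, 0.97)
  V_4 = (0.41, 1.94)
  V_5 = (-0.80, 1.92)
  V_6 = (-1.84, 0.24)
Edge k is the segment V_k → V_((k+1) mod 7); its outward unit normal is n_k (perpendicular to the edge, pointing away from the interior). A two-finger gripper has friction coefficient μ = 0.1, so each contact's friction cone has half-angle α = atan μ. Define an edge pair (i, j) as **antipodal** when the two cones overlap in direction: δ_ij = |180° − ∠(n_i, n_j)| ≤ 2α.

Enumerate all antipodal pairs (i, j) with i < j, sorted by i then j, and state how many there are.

α = atan 0.1 = 5.71°;  2α = 11.42°
n_0 = (+0.4891, -0.8722)
n_1 = (+0.9866, -0.1632)
n_2 = (+0.9463, +0.3234)
n_3 = (+0.6513, +0.7588)
n_4 = (-0.0165, +0.9999)
n_5 = (-0.8503, +0.5264)
n_6 = (-0.7616, -0.6480)
  (0,1): δ = 128.68°  ·
  (0,2): δ = 100.42°  ·
  (0,3): δ = 69.93°  ·
  (0,4): δ = 28.34°  ·
  (0,5): δ = 28.96°  ·
  (0,6): δ = 101.11°  ·
  (1,2): δ = 151.74°  ·
  (1,3): δ = 121.25°  ·
  (1,4): δ = 79.66°  ·
  (1,5): δ = 22.36°  ·
  (1,6): δ = 49.79°  ·
  (2,3): δ = 149.51°  ·
  (2,4): δ = 107.92°  ·
  (2,5): δ = 50.63°  ·
  (2,6): δ = 21.52°  ·
  (3,4): δ = 138.41°  ·
  (3,5): δ = 81.12°  ·
  (3,6): δ = 8.96°  ✓
  (4,5): δ = 122.71°  ·
  (4,6): δ = 50.55°  ·
  (5,6): δ = 107.85°  ·
antipodal pairs: 1

count = 1; pairs: (3,6)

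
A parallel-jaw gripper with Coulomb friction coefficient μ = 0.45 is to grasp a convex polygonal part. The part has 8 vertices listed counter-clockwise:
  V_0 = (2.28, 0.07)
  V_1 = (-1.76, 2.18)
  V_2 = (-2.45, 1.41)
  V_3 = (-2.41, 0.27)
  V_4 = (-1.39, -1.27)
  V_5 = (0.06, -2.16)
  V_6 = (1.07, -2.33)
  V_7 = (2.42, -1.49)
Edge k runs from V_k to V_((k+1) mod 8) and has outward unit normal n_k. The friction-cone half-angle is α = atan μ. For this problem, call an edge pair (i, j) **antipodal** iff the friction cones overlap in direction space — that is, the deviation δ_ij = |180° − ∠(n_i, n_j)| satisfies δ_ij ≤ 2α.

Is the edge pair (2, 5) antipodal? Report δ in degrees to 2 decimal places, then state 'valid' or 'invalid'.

δ = 101.56°, invalid

α = atan 0.45 = 24.23°;  2α = 48.46°
edge 2: e_2 = (+0.04, -1.14);  n_2 = (-0.9994, -0.0351)
edge 5: e_5 = (+1.01, -0.17);  n_5 = (-0.1660, -0.9861)
∠(n_2, n_5) = 78.44°
δ = |180° − 78.44°| = 101.56°
101.56° > 2α = 48.46°  →  invalid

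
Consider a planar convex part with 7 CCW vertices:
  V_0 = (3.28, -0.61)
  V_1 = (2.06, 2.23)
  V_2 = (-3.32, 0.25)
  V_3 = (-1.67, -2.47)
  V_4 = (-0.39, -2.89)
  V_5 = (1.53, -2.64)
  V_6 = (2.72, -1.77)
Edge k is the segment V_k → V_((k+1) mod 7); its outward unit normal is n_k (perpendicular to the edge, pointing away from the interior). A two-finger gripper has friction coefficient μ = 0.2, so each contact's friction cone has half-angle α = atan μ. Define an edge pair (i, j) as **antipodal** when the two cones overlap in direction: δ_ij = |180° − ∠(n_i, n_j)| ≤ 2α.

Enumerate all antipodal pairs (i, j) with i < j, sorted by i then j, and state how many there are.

α = atan 0.2 = 11.31°;  2α = 22.62°
n_0 = (+0.9188, +0.3947)
n_1 = (-0.3454, +0.9385)
n_2 = (-0.8550, -0.5186)
n_3 = (-0.3118, -0.9502)
n_4 = (+0.1291, -0.9916)
n_5 = (+0.5902, -0.8073)
n_6 = (+0.9006, -0.4347)
  (0,1): δ = 93.04°  ·
  (0,2): δ = 7.99°  ✓
  (0,3): δ = 48.59°  ·
  (0,4): δ = 74.17°  ·
  (0,5): δ = 102.92°  ·
  (0,6): δ = 130.98°  ·
  (1,2): δ = 78.96°  ·
  (1,3): δ = 38.37°  ·
  (1,4): δ = 12.79°  ✓
  (1,5): δ = 15.97°  ✓
  (1,6): δ = 44.03°  ·
  (2,3): δ = 139.41°  ·
  (2,4): δ = 113.82°  ·
  (2,5): δ = 85.07°  ·
  (2,6): δ = 57.01°  ·
  (3,4): δ = 154.42°  ·
  (3,5): δ = 125.66°  ·
  (3,6): δ = 97.60°  ·
  (4,5): δ = 151.25°  ·
  (4,6): δ = 123.19°  ·
  (5,6): δ = 151.94°  ·
antipodal pairs: 3

count = 3; pairs: (0,2), (1,4), (1,5)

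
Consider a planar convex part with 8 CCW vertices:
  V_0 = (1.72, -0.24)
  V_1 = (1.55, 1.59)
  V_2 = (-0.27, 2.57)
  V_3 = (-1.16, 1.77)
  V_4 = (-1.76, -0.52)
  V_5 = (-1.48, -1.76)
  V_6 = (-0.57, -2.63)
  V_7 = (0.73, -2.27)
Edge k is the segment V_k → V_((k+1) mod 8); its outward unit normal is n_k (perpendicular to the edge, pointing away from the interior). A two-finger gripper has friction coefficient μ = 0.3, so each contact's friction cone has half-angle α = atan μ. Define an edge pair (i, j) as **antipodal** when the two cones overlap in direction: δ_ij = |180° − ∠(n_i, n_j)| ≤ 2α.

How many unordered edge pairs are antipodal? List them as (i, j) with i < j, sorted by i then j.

count = 6; pairs: (0,3), (0,4), (1,5), (2,6), (2,7), (3,7)

α = atan 0.3 = 16.70°;  2α = 33.40°
n_0 = (+0.9957, +0.0925)
n_1 = (+0.4741, +0.8805)
n_2 = (-0.6685, +0.7437)
n_3 = (-0.9673, +0.2535)
n_4 = (-0.9754, -0.2203)
n_5 = (-0.6910, -0.7228)
n_6 = (+0.2669, -0.9637)
n_7 = (+0.8988, -0.4383)
  (0,1): δ = 123.61°  ·
  (0,2): δ = 53.36°  ·
  (0,3): δ = 19.99°  ✓
  (0,4): δ = 7.42°  ✓
  (0,5): δ = 40.98°  ·
  (0,6): δ = 100.17°  ·
  (0,7): δ = 148.69°  ·
  (1,2): δ = 109.75°  ·
  (1,3): δ = 76.38°  ·
  (1,4): δ = 48.97°  ·
  (1,5): δ = 15.41°  ✓
  (1,6): δ = 43.78°  ·
  (1,7): δ = 92.30°  ·
  (2,3): δ = 146.63°  ·
  (2,4): δ = 119.23°  ·
  (2,5): δ = 85.66°  ·
  (2,6): δ = 26.47°  ✓
  (2,7): δ = 22.05°  ✓
  (3,4): δ = 152.59°  ·
  (3,5): δ = 119.03°  ·
  (3,6): δ = 59.84°  ·
  (3,7): δ = 11.32°  ✓
  (4,5): δ = 146.44°  ·
  (4,6): δ = 87.25°  ·
  (4,7): δ = 38.72°  ·
  (5,6): δ = 120.81°  ·
  (5,7): δ = 72.29°  ·
  (6,7): δ = 131.48°  ·
antipodal pairs: 6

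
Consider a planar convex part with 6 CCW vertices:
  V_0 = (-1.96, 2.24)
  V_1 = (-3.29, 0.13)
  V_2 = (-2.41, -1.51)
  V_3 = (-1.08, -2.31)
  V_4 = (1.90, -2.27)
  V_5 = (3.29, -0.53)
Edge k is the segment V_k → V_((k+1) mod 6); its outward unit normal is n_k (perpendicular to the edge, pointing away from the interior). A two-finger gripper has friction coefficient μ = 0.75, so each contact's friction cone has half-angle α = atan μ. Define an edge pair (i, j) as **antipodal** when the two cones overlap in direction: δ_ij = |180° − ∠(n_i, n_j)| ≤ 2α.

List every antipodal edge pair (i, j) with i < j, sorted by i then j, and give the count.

α = atan 0.75 = 36.87°;  2α = 73.74°
n_0 = (-0.8460, +0.5332)
n_1 = (-0.8812, -0.4728)
n_2 = (-0.5154, -0.8569)
n_3 = (+0.0134, -0.9999)
n_4 = (+0.7813, -0.6241)
n_5 = (+0.4666, +0.8844)
  (0,1): δ = 119.56°  ·
  (0,2): δ = 88.80°  ·
  (0,3): δ = 57.01°  ✓
  (0,4): δ = 6.40°  ✓
  (0,5): δ = 94.41°  ·
  (1,2): δ = 149.24°  ·
  (1,3): δ = 117.45°  ·
  (1,4): δ = 66.84°  ✓
  (1,5): δ = 33.97°  ✓
  (2,3): δ = 148.20°  ·
  (2,4): δ = 97.59°  ·
  (2,5): δ = 3.21°  ✓
  (3,4): δ = 129.39°  ·
  (3,5): δ = 28.59°  ✓
  (4,5): δ = 79.20°  ·
antipodal pairs: 6

count = 6; pairs: (0,3), (0,4), (1,4), (1,5), (2,5), (3,5)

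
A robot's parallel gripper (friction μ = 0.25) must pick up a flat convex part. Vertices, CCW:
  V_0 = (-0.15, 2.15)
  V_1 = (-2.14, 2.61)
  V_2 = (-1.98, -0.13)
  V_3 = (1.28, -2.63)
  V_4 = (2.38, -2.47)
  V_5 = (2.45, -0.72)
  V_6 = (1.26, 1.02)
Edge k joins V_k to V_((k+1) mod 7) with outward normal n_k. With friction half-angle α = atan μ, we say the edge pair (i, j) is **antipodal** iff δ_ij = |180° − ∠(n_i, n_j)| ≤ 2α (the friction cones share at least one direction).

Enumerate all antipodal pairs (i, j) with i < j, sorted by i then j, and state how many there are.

count = 5; pairs: (0,2), (0,3), (1,4), (2,5), (2,6)

α = atan 0.25 = 14.04°;  2α = 28.07°
n_0 = (+0.2252, +0.9743)
n_1 = (-0.9983, -0.0583)
n_2 = (-0.6085, -0.7935)
n_3 = (+0.1439, -0.9896)
n_4 = (+0.9992, -0.0400)
n_5 = (+0.8254, +0.5645)
n_6 = (+0.6254, +0.7803)
  (0,1): δ = 73.64°  ·
  (0,2): δ = 24.47°  ✓
  (0,3): δ = 21.29°  ✓
  (0,4): δ = 100.73°  ·
  (0,5): δ = 137.38°  ·
  (0,6): δ = 154.31°  ·
  (1,2): δ = 130.83°  ·
  (1,3): δ = 85.07°  ·
  (1,4): δ = 5.63°  ✓
  (1,5): δ = 31.03°  ·
  (1,6): δ = 47.95°  ·
  (2,3): δ = 134.24°  ·
  (2,4): δ = 54.81°  ·
  (2,5): δ = 18.15°  ✓
  (2,6): δ = 1.23°  ✓
  (3,4): δ = 100.57°  ·
  (3,5): δ = 63.91°  ·
  (3,6): δ = 46.99°  ·
  (4,5): δ = 143.34°  ·
  (4,6): δ = 126.42°  ·
  (5,6): δ = 163.08°  ·
antipodal pairs: 5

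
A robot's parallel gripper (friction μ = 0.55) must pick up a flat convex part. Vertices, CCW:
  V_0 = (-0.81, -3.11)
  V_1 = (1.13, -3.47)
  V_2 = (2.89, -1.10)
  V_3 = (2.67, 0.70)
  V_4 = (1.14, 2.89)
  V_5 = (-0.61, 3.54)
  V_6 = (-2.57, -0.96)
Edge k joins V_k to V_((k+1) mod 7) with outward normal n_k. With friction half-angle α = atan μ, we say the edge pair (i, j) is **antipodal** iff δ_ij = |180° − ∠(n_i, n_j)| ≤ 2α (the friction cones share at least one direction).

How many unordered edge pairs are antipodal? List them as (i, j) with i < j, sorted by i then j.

α = atan 0.55 = 28.81°;  2α = 57.62°
n_0 = (-0.1825, -0.9832)
n_1 = (+0.8028, -0.5962)
n_2 = (+0.9926, +0.1213)
n_3 = (+0.8198, +0.5727)
n_4 = (+0.3482, +0.9374)
n_5 = (-0.9168, +0.3993)
n_6 = (-0.7738, -0.6334)
  (0,1): δ = 116.09°  ·
  (0,2): δ = 72.52°  ·
  (0,3): δ = 44.55°  ✓
  (0,4): δ = 9.86°  ✓
  (0,5): δ = 76.98°  ·
  (0,6): δ = 139.82°  ·
  (1,2): δ = 136.43°  ·
  (1,3): δ = 108.46°  ·
  (1,4): δ = 73.78°  ·
  (1,5): δ = 13.06°  ✓
  (1,6): δ = 75.90°  ·
  (2,3): δ = 152.03°  ·
  (2,4): δ = 117.34°  ·
  (2,5): δ = 30.50°  ✓
  (2,6): δ = 32.34°  ✓
  (3,4): δ = 145.32°  ·
  (3,5): δ = 58.48°  ·
  (3,6): δ = 4.36°  ✓
  (4,5): δ = 93.16°  ·
  (4,6): δ = 30.32°  ✓
  (5,6): δ = 117.16°  ·
antipodal pairs: 7

count = 7; pairs: (0,3), (0,4), (1,5), (2,5), (2,6), (3,6), (4,6)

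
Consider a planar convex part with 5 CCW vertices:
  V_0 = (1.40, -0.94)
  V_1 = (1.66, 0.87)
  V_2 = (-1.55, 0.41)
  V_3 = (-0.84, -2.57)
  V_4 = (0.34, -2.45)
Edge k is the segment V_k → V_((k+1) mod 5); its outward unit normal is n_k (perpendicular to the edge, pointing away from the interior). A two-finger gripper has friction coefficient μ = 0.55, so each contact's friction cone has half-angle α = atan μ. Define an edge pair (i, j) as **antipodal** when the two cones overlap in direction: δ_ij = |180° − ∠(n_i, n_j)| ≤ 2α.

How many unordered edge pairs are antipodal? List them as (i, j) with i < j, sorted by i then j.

α = atan 0.55 = 28.81°;  2α = 57.62°
n_0 = (+0.9898, -0.1422)
n_1 = (-0.1419, +0.9899)
n_2 = (-0.9728, -0.2318)
n_3 = (+0.1012, -0.9949)
n_4 = (+0.8185, -0.5746)
  (0,1): δ = 73.67°  ·
  (0,2): δ = 21.58°  ✓
  (0,3): δ = 103.98°  ·
  (0,4): δ = 153.11°  ·
  (1,2): δ = 84.75°  ·
  (1,3): δ = 2.35°  ✓
  (1,4): δ = 46.78°  ✓
  (2,3): δ = 97.59°  ·
  (2,4): δ = 48.47°  ✓
  (3,4): δ = 130.88°  ·
antipodal pairs: 4

count = 4; pairs: (0,2), (1,3), (1,4), (2,4)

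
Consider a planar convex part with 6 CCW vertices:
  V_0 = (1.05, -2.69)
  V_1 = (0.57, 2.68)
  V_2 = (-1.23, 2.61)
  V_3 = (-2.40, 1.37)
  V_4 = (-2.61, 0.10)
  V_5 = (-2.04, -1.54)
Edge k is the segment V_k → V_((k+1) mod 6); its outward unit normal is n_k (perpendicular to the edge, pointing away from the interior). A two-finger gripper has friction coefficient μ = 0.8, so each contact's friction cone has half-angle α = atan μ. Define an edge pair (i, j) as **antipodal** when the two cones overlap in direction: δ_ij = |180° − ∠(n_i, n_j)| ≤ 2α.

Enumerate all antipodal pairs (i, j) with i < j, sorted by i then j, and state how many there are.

α = atan 0.8 = 38.66°;  2α = 77.32°
n_0 = (+0.9960, +0.0890)
n_1 = (-0.0389, +0.9992)
n_2 = (-0.7273, +0.6863)
n_3 = (-0.9866, +0.1631)
n_4 = (-0.9446, -0.3283)
n_5 = (-0.3488, -0.9372)
  (0,1): δ = 92.88°  ·
  (0,2): δ = 48.44°  ✓
  (0,3): δ = 14.50°  ✓
  (0,4): δ = 14.06°  ✓
  (0,5): δ = 64.48°  ✓
  (1,2): δ = 135.56°  ·
  (1,3): δ = 101.62°  ·
  (1,4): δ = 73.06°  ✓
  (1,5): δ = 22.64°  ✓
  (2,3): δ = 146.05°  ·
  (2,4): δ = 117.50°  ·
  (2,5): δ = 67.08°  ✓
  (3,4): δ = 151.45°  ·
  (3,5): δ = 101.02°  ·
  (4,5): δ = 129.58°  ·
antipodal pairs: 7

count = 7; pairs: (0,2), (0,3), (0,4), (0,5), (1,4), (1,5), (2,5)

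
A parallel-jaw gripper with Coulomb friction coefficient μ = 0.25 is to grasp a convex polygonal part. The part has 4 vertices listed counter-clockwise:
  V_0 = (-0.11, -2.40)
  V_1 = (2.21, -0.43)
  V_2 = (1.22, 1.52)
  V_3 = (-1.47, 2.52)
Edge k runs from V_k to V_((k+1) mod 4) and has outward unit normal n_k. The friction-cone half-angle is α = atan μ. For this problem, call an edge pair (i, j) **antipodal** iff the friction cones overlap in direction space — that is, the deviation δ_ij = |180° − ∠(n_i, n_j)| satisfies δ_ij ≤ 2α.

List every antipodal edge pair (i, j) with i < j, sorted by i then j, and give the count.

count = 1; pairs: (1,3)

α = atan 0.25 = 14.04°;  2α = 28.07°
n_0 = (+0.6473, -0.7623)
n_1 = (+0.8917, +0.4527)
n_2 = (+0.3484, +0.9373)
n_3 = (-0.9639, -0.2664)
  (0,1): δ = 103.42°  ·
  (0,2): δ = 60.73°  ·
  (0,3): δ = 65.12°  ·
  (1,2): δ = 137.31°  ·
  (1,3): δ = 11.46°  ✓
  (2,3): δ = 54.16°  ·
antipodal pairs: 1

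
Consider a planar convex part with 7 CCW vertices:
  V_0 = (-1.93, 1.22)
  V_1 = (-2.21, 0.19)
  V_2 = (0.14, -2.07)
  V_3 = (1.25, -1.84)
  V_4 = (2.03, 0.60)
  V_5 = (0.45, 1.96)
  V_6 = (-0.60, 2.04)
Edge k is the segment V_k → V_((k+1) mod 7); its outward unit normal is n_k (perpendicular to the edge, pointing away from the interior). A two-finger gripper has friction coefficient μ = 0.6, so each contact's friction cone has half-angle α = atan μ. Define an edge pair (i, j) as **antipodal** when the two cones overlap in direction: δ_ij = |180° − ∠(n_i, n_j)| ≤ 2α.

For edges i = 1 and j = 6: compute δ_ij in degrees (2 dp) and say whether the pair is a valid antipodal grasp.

δ = 75.54°, invalid

α = atan 0.6 = 30.96°;  2α = 61.93°
edge 1: e_1 = (+2.35, -2.26);  n_1 = (-0.6932, -0.7208)
edge 6: e_6 = (-1.33, -0.82);  n_6 = (-0.5248, +0.8512)
∠(n_1, n_6) = 104.46°
δ = |180° − 104.46°| = 75.54°
75.54° > 2α = 61.93°  →  invalid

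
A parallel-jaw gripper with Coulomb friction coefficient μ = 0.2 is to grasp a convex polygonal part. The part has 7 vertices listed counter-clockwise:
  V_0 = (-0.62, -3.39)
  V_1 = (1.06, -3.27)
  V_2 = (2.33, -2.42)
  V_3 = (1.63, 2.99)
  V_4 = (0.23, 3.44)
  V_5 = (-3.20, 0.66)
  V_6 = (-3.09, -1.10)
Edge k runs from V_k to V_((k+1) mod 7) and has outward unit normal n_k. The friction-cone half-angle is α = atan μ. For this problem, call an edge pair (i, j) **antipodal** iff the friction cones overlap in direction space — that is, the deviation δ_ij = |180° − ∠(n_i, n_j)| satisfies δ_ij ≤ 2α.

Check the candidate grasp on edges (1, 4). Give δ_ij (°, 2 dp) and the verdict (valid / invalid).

δ = 5.23°, valid

α = atan 0.2 = 11.31°;  2α = 22.62°
edge 1: e_1 = (+1.27, +0.85);  n_1 = (+0.5562, -0.8310)
edge 4: e_4 = (-3.43, -2.78);  n_4 = (-0.6297, +0.7769)
∠(n_1, n_4) = 174.77°
δ = |180° − 174.77°| = 5.23°
5.23° ≤ 2α = 22.62°  →  valid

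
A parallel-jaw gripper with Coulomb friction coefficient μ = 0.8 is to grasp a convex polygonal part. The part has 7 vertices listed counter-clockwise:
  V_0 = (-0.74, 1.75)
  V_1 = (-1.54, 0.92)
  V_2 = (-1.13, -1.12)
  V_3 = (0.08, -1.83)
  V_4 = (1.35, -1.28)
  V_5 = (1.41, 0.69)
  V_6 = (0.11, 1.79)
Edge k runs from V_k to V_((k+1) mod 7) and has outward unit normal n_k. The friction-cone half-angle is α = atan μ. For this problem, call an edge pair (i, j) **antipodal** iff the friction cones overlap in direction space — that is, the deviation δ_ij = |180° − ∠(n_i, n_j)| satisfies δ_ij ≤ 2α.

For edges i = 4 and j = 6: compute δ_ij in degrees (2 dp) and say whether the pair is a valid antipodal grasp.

δ = 85.56°, invalid

α = atan 0.8 = 38.66°;  2α = 77.32°
edge 4: e_4 = (+0.06, +1.97);  n_4 = (+0.9995, -0.0304)
edge 6: e_6 = (-0.85, -0.04);  n_6 = (-0.0470, +0.9989)
∠(n_4, n_6) = 94.44°
δ = |180° − 94.44°| = 85.56°
85.56° > 2α = 77.32°  →  invalid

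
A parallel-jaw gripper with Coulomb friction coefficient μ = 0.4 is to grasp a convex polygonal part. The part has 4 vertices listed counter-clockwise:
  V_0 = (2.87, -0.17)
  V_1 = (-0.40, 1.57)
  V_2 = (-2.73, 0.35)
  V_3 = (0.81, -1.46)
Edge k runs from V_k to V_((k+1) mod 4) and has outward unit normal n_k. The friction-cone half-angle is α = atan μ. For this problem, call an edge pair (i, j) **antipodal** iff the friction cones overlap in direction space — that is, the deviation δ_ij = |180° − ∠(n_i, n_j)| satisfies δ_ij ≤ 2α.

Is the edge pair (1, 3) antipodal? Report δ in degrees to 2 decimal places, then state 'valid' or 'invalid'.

α = atan 0.4 = 21.80°;  2α = 43.60°
edge 1: e_1 = (-2.33, -1.22);  n_1 = (-0.4639, +0.8859)
edge 3: e_3 = (+2.06, +1.29);  n_3 = (+0.5307, -0.8475)
∠(n_1, n_3) = 175.58°
δ = |180° − 175.58°| = 4.42°
4.42° ≤ 2α = 43.60°  →  valid

δ = 4.42°, valid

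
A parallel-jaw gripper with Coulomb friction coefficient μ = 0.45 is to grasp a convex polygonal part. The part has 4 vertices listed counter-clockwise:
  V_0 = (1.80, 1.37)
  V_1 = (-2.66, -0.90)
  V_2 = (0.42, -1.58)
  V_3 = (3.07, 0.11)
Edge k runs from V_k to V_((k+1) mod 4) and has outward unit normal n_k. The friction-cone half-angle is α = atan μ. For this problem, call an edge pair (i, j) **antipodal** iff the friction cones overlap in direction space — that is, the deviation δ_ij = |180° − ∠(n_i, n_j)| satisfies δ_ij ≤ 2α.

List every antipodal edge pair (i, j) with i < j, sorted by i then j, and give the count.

α = atan 0.45 = 24.23°;  2α = 48.46°
n_0 = (-0.4536, +0.8912)
n_1 = (-0.2156, -0.9765)
n_2 = (+0.5377, -0.8431)
n_3 = (+0.7043, +0.7099)
  (0,1): δ = 39.42°  ✓
  (0,2): δ = 5.55°  ✓
  (0,3): δ = 108.25°  ·
  (1,2): δ = 135.02°  ·
  (1,3): δ = 32.32°  ✓
  (2,3): δ = 77.30°  ·
antipodal pairs: 3

count = 3; pairs: (0,1), (0,2), (1,3)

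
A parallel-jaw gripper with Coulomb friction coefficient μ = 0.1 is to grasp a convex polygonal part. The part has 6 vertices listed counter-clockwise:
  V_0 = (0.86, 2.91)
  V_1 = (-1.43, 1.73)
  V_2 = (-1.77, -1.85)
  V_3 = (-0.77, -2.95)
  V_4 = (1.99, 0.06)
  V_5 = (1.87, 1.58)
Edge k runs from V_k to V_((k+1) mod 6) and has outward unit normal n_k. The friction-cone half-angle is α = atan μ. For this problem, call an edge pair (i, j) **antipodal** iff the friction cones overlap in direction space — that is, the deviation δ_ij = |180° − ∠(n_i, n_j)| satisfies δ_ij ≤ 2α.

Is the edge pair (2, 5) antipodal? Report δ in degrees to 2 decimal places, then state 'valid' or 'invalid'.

α = atan 0.1 = 5.71°;  2α = 11.42°
edge 2: e_2 = (+1.00, -1.10);  n_2 = (-0.7399, -0.6727)
edge 5: e_5 = (-1.01, +1.33);  n_5 = (+0.7964, +0.6048)
∠(n_2, n_5) = 174.94°
δ = |180° − 174.94°| = 5.06°
5.06° ≤ 2α = 11.42°  →  valid

δ = 5.06°, valid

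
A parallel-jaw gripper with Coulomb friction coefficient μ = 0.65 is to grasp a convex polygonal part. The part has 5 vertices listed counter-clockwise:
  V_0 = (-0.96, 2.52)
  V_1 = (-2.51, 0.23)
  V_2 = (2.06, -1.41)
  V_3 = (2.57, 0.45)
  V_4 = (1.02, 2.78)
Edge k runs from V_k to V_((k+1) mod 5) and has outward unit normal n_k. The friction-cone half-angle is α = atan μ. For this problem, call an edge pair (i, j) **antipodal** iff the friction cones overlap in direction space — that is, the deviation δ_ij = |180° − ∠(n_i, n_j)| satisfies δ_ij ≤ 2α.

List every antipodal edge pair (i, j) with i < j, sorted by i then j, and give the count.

α = atan 0.65 = 33.02°;  2α = 66.05°
n_0 = (-0.8281, +0.5605)
n_1 = (-0.3378, -0.9412)
n_2 = (+0.9644, -0.2644)
n_3 = (+0.8326, +0.5539)
n_4 = (-0.1302, +0.9915)
  (0,1): δ = 75.65°  ·
  (0,2): δ = 18.76°  ✓
  (0,3): δ = 67.73°  ·
  (0,4): δ = 131.57°  ·
  (1,2): δ = 85.59°  ·
  (1,3): δ = 36.63°  ✓
  (1,4): δ = 27.22°  ✓
  (2,3): δ = 131.03°  ·
  (2,4): δ = 67.19°  ·
  (3,4): δ = 116.15°  ·
antipodal pairs: 3

count = 3; pairs: (0,2), (1,3), (1,4)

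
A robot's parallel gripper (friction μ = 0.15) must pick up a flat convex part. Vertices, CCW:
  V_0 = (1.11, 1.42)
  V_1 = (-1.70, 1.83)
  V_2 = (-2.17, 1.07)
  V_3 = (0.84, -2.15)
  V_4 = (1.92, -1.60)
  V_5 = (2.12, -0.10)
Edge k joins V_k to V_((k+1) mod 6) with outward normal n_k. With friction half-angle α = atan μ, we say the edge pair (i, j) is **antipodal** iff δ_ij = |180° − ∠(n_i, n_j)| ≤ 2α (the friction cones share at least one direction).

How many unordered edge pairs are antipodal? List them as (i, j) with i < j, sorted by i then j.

α = atan 0.15 = 8.53°;  2α = 17.06°
n_0 = (+0.1444, +0.9895)
n_1 = (-0.8505, +0.5260)
n_2 = (-0.7305, -0.6829)
n_3 = (+0.4538, -0.8911)
n_4 = (+0.9912, -0.1322)
n_5 = (+0.8329, +0.5534)
  (0,1): δ = 113.43°  ·
  (0,2): δ = 38.63°  ·
  (0,3): δ = 35.29°  ·
  (0,4): δ = 90.71°  ·
  (0,5): δ = 131.90°  ·
  (1,2): δ = 105.20°  ·
  (1,3): δ = 31.28°  ·
  (1,4): δ = 24.14°  ·
  (1,5): δ = 65.34°  ·
  (2,3): δ = 106.08°  ·
  (2,4): δ = 50.66°  ·
  (2,5): δ = 9.47°  ✓
  (3,4): δ = 124.58°  ·
  (3,5): δ = 83.38°  ·
  (4,5): δ = 138.80°  ·
antipodal pairs: 1

count = 1; pairs: (2,5)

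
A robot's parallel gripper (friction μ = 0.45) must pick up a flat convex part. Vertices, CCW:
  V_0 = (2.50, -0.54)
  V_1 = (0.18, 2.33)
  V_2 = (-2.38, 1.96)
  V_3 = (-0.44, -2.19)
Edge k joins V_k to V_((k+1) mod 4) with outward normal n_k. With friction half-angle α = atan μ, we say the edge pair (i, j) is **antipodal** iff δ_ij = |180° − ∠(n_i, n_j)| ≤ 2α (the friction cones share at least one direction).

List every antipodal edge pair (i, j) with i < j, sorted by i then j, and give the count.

count = 2; pairs: (0,2), (1,3)

α = atan 0.45 = 24.23°;  2α = 48.46°
n_0 = (+0.7777, +0.6287)
n_1 = (-0.1430, +0.9897)
n_2 = (-0.9059, -0.4235)
n_3 = (+0.4894, -0.8721)
  (0,1): δ = 120.73°  ·
  (0,2): δ = 13.90°  ✓
  (0,3): δ = 80.35°  ·
  (1,2): δ = 73.17°  ·
  (1,3): δ = 21.08°  ✓
  (2,3): δ = 85.75°  ·
antipodal pairs: 2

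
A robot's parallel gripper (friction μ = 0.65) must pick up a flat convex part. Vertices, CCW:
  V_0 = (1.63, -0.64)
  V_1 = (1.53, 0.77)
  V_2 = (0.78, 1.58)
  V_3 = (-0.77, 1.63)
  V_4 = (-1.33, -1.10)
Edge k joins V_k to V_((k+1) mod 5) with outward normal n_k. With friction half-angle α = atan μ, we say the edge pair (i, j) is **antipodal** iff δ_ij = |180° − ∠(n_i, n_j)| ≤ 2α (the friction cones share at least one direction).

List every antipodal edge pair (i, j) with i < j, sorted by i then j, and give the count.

α = atan 0.65 = 33.02°;  2α = 66.05°
n_0 = (+0.9975, +0.0707)
n_1 = (+0.7338, +0.6794)
n_2 = (+0.0322, +0.9995)
n_3 = (-0.9796, +0.2009)
n_4 = (+0.1536, -0.9881)
  (0,1): δ = 141.26°  ·
  (0,2): δ = 95.90°  ·
  (0,3): δ = 15.65°  ✓
  (0,4): δ = 94.78°  ·
  (1,2): δ = 134.65°  ·
  (1,3): δ = 54.39°  ✓
  (1,4): δ = 56.04°  ✓
  (2,3): δ = 99.74°  ·
  (2,4): δ = 10.68°  ✓
  (3,4): δ = 69.57°  ·
antipodal pairs: 4

count = 4; pairs: (0,3), (1,3), (1,4), (2,4)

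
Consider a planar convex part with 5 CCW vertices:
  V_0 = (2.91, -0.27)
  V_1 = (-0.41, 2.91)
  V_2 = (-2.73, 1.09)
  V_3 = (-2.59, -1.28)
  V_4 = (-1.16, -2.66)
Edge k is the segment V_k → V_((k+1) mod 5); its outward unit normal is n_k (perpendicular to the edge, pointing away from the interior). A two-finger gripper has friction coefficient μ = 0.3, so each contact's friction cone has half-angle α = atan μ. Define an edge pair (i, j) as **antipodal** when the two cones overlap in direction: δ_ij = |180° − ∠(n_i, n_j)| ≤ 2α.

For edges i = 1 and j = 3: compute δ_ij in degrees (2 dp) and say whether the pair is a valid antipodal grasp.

α = atan 0.3 = 16.70°;  2α = 33.40°
edge 1: e_1 = (-2.32, -1.82);  n_1 = (-0.6172, +0.7868)
edge 3: e_3 = (+1.43, -1.38);  n_3 = (-0.6944, -0.7196)
∠(n_1, n_3) = 97.91°
δ = |180° − 97.91°| = 82.09°
82.09° > 2α = 33.40°  →  invalid

δ = 82.09°, invalid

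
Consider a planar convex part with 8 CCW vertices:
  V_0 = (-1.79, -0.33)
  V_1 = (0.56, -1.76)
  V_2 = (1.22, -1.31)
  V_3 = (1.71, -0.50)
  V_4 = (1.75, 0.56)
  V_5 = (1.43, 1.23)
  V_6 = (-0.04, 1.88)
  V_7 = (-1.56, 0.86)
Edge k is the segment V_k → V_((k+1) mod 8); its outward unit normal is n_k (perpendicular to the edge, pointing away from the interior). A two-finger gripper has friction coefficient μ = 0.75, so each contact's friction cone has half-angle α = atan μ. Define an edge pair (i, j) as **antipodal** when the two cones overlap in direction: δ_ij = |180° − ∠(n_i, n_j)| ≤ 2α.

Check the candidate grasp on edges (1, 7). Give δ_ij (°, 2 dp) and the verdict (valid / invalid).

α = atan 0.75 = 36.87°;  2α = 73.74°
edge 1: e_1 = (+0.66, +0.45);  n_1 = (+0.5633, -0.8262)
edge 7: e_7 = (-0.23, -1.19);  n_7 = (-0.9818, +0.1898)
∠(n_1, n_7) = 135.23°
δ = |180° − 135.23°| = 44.77°
44.77° ≤ 2α = 73.74°  →  valid

δ = 44.77°, valid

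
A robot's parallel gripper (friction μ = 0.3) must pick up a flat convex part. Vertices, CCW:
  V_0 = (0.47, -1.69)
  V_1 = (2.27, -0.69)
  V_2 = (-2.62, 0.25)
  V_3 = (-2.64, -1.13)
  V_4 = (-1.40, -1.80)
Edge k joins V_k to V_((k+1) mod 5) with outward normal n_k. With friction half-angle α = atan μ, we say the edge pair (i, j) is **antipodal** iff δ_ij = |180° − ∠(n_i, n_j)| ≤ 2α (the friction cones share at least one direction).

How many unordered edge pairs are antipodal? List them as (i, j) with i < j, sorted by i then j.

α = atan 0.3 = 16.70°;  2α = 33.40°
n_0 = (+0.4856, -0.8742)
n_1 = (+0.1888, +0.9820)
n_2 = (-0.9999, +0.0145)
n_3 = (-0.4754, -0.8798)
n_4 = (+0.0587, -0.9983)
  (0,1): δ = 39.94°  ·
  (0,2): δ = 60.12°  ·
  (0,3): δ = 122.56°  ·
  (0,4): δ = 154.31°  ·
  (1,2): δ = 79.95°  ·
  (1,3): δ = 17.50°  ✓
  (1,4): δ = 14.25°  ✓
  (2,3): δ = 117.55°  ·
  (2,4): δ = 85.80°  ·
  (3,4): δ = 148.25°  ·
antipodal pairs: 2

count = 2; pairs: (1,3), (1,4)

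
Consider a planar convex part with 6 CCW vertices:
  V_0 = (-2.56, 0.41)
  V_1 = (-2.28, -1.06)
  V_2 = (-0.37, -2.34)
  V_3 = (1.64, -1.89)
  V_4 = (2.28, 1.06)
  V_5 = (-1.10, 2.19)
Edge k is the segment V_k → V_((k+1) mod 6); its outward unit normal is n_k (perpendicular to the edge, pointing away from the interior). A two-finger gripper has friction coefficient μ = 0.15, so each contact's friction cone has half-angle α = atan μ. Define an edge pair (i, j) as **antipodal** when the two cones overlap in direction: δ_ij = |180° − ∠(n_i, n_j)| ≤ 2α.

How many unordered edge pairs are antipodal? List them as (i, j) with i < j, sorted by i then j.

α = atan 0.15 = 8.53°;  2α = 17.06°
n_0 = (-0.9823, -0.1871)
n_1 = (-0.5567, -0.8307)
n_2 = (+0.2185, -0.9758)
n_3 = (+0.9773, -0.2120)
n_4 = (+0.3171, +0.9484)
n_5 = (-0.7732, +0.6342)
  (0,1): δ = 134.61°  ·
  (0,2): δ = 88.16°  ·
  (0,3): δ = 23.02°  ·
  (0,4): δ = 60.73°  ·
  (0,5): δ = 129.86°  ·
  (1,2): δ = 133.55°  ·
  (1,3): δ = 68.41°  ·
  (1,4): δ = 15.34°  ✓
  (1,5): δ = 84.47°  ·
  (2,3): δ = 114.86°  ·
  (2,4): δ = 31.11°  ·
  (2,5): δ = 38.02°  ·
  (3,4): δ = 96.25°  ·
  (3,5): δ = 27.12°  ·
  (4,5): δ = 110.87°  ·
antipodal pairs: 1

count = 1; pairs: (1,4)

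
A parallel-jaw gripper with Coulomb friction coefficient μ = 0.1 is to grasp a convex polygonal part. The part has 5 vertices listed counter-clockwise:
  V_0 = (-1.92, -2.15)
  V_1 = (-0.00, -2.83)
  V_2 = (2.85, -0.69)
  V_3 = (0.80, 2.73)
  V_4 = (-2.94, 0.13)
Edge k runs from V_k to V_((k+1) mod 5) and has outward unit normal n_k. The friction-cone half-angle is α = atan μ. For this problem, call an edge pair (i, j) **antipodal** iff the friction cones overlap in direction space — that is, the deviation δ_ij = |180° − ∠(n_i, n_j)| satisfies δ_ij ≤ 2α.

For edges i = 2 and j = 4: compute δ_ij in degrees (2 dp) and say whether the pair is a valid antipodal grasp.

α = atan 0.1 = 5.71°;  2α = 11.42°
edge 2: e_2 = (-2.05, +3.42);  n_2 = (+0.8577, +0.5141)
edge 4: e_4 = (+1.02, -2.28);  n_4 = (-0.9128, -0.4084)
∠(n_2, n_4) = 173.16°
δ = |180° − 173.16°| = 6.84°
6.84° ≤ 2α = 11.42°  →  valid

δ = 6.84°, valid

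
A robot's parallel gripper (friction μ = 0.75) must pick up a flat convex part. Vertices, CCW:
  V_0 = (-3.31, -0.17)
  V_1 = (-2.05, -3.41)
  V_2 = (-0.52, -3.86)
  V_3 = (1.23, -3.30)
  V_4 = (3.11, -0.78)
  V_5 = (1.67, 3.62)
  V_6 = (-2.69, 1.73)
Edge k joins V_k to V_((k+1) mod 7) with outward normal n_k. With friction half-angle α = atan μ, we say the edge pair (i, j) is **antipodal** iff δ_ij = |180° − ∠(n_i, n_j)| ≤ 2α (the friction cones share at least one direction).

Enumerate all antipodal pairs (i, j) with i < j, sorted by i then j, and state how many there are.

α = atan 0.75 = 36.87°;  2α = 73.74°
n_0 = (-0.9320, -0.3624)
n_1 = (-0.2822, -0.9594)
n_2 = (+0.3048, -0.9524)
n_3 = (+0.8015, -0.5980)
n_4 = (+0.9504, +0.3110)
n_5 = (-0.3977, +0.9175)
n_6 = (-0.9507, +0.3102)
  (0,1): δ = 127.64°  ·
  (0,2): δ = 93.51°  ·
  (0,3): δ = 57.97°  ✓
  (0,4): δ = 3.13°  ✓
  (0,5): δ = 92.19°  ·
  (0,6): δ = 140.68°  ·
  (1,2): δ = 145.87°  ·
  (1,3): δ = 110.33°  ·
  (1,4): δ = 55.49°  ✓
  (1,5): δ = 39.83°  ✓
  (1,6): δ = 88.32°  ·
  (2,3): δ = 144.47°  ·
  (2,4): δ = 89.62°  ·
  (2,5): δ = 5.69°  ✓
  (2,6): δ = 54.18°  ✓
  (3,4): δ = 125.15°  ·
  (3,5): δ = 29.84°  ✓
  (3,6): δ = 18.65°  ✓
  (4,5): δ = 84.69°  ·
  (4,6): δ = 36.19°  ✓
  (5,6): δ = 131.51°  ·
antipodal pairs: 9

count = 9; pairs: (0,3), (0,4), (1,4), (1,5), (2,5), (2,6), (3,5), (3,6), (4,6)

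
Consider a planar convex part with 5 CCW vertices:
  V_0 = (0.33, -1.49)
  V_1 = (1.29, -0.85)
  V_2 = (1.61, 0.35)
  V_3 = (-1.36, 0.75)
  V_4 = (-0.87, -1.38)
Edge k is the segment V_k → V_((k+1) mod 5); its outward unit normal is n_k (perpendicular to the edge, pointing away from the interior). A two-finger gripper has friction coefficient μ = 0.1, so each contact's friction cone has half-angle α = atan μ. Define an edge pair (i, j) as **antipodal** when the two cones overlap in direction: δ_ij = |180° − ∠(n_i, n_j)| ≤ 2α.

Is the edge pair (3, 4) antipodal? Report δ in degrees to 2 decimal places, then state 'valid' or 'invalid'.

α = atan 0.1 = 5.71°;  2α = 11.42°
edge 3: e_3 = (+0.49, -2.13);  n_3 = (-0.9745, -0.2242)
edge 4: e_4 = (+1.20, -0.11);  n_4 = (-0.0913, -0.9958)
∠(n_3, n_4) = 71.81°
δ = |180° − 71.81°| = 108.19°
108.19° > 2α = 11.42°  →  invalid

δ = 108.19°, invalid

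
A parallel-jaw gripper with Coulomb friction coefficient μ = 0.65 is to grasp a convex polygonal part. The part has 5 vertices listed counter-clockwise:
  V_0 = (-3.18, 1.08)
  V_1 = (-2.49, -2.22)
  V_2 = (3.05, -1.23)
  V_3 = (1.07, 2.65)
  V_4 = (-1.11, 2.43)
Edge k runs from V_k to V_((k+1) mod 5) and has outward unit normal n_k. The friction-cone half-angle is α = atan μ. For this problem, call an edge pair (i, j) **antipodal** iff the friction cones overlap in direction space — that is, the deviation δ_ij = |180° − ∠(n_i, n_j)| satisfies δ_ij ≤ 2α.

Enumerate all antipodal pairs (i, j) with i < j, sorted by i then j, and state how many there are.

α = atan 0.65 = 33.02°;  2α = 66.05°
n_0 = (-0.9788, -0.2047)
n_1 = (+0.1759, -0.9844)
n_2 = (+0.8907, +0.4545)
n_3 = (-0.1004, +0.9949)
n_4 = (-0.5463, +0.8376)
  (0,1): δ = 91.68°  ·
  (0,2): δ = 15.23°  ✓
  (0,3): δ = 83.95°  ·
  (0,4): δ = 111.30°  ·
  (1,2): δ = 73.10°  ·
  (1,3): δ = 4.37°  ✓
  (1,4): δ = 22.98°  ✓
  (2,3): δ = 111.27°  ·
  (2,4): δ = 83.92°  ·
  (3,4): δ = 152.65°  ·
antipodal pairs: 3

count = 3; pairs: (0,2), (1,3), (1,4)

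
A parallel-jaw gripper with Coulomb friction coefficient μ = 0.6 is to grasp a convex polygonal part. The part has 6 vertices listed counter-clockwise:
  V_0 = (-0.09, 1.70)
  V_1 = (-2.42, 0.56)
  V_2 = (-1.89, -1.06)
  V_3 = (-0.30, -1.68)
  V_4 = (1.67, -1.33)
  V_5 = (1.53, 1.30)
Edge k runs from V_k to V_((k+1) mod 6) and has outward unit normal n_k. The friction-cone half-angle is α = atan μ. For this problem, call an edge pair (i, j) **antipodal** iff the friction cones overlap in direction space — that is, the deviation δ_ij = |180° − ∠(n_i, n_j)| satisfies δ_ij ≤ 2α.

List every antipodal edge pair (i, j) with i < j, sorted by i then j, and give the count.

α = atan 0.6 = 30.96°;  2α = 61.93°
n_0 = (-0.4395, +0.8982)
n_1 = (-0.9504, -0.3109)
n_2 = (-0.3633, -0.9317)
n_3 = (+0.1749, -0.9846)
n_4 = (+0.9986, +0.0532)
n_5 = (+0.2397, +0.9708)
  (0,1): δ = 97.96°  ·
  (0,2): δ = 47.37°  ✓
  (0,3): δ = 16.00°  ✓
  (0,4): δ = 66.98°  ·
  (0,5): δ = 140.06°  ·
  (1,2): δ = 129.42°  ·
  (1,3): δ = 98.04°  ·
  (1,4): δ = 15.07°  ✓
  (1,5): δ = 58.01°  ✓
  (2,3): δ = 148.62°  ·
  (2,4): δ = 65.65°  ·
  (2,5): δ = 7.43°  ✓
  (3,4): δ = 97.03°  ·
  (3,5): δ = 23.94°  ✓
  (4,5): δ = 106.92°  ·
antipodal pairs: 6

count = 6; pairs: (0,2), (0,3), (1,4), (1,5), (2,5), (3,5)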